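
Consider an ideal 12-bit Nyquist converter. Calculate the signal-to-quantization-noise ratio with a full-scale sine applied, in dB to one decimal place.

74.0 dB

SNR ≈ 6.02·N + 1.76 dB = 6.02·12 + 1.76 = 74.00 dB.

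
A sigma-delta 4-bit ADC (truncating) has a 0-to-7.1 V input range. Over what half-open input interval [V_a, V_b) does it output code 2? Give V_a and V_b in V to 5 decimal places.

[0.88750 V, 1.33125 V)

LSB = 7.1/2^4 = 443.750 mV.
V_a = V_low + 2·LSB = 0.8875 V; V_b = V_low + 3·LSB = 1.33125 V.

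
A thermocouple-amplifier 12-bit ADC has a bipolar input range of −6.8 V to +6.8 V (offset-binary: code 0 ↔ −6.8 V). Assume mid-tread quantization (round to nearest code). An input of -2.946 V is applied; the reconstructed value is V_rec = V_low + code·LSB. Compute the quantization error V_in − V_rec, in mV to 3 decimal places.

LSB = 13.6/2^12 = 3.320 mV.
(-2.946 − (−6.8))/0.00332031 = 1160.7341; round gives code 1161.
Code 1161 maps back to (−6.8) + 1161×0.00332031 V = -2.9451172 V.
V_in − V_rec = -0.000882813 V = -0.883 mV.

-0.883 mV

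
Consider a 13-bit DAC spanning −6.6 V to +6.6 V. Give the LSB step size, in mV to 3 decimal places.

Full-scale span = 13.2 V.
LSB = 13.2 / 2^13 = 13.2 / 8192 = 0.00161133 V = 1.611 mV.

1.611 mV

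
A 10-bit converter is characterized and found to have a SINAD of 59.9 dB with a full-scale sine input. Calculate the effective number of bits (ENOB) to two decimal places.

9.66 bits

ENOB = (SINAD − 1.76) / 6.02 = (59.9 − 1.76)/6.02 = 9.658.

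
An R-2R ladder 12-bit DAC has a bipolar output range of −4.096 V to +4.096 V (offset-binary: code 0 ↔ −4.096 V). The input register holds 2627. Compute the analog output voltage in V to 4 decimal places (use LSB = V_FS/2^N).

LSB = 8.192 V / 2^12 = 2.000 mV.
V_out = (−4.096) + 2627 × 0.002 V = 1.158 V.

1.1580 V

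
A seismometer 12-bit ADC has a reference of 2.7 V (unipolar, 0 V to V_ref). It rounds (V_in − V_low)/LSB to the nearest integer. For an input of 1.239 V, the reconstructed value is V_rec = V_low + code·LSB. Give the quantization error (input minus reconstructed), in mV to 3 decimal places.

One LSB is 2.7 V / 4096 = 0.659 mV.
(V_in − V_low)/LSB = (1.239 − 0)/0.00065918 = 1879.6089 → code 1880 (round).
Reconstructed: 1.2392578 V.
V_in − V_rec = -0.000257813 V = -0.258 mV.

-0.258 mV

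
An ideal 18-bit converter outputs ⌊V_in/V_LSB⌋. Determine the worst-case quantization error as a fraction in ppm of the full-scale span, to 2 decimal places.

3.81 ppm

Truncating → worst-case error = 1 LSB = V_FS/2^18, so 1e+06/262144 = 3.8147 ppm of full scale.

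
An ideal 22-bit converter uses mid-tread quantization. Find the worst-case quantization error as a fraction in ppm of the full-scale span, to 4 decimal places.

0.1192 ppm

Rounding → worst-case error = ½ LSB = V_FS/2^23, so 1e+06/8388608 = 0.119209 ppm of full scale.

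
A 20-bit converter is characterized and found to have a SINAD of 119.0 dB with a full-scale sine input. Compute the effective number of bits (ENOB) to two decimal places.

19.48 bits

ENOB = (SINAD − 1.76) / 6.02 = (119.0 − 1.76)/6.02 = 19.475.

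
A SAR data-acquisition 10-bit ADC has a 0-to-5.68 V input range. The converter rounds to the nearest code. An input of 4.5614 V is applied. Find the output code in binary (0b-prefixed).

Full-scale span = 5.68 V; LSB = 5.68/2^10 = 5.547 mV.
(4.5614 − 0) / 0.00554687 = 822.337 LSBs.
So the output code is 822.
In binary (0b-prefixed): 0b1100110110.

code 0b1100110110 (decimal 822)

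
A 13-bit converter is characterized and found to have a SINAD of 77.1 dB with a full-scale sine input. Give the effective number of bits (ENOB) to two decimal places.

12.51 bits

ENOB = (SINAD − 1.76) / 6.02 = (77.1 − 1.76)/6.02 = 12.515.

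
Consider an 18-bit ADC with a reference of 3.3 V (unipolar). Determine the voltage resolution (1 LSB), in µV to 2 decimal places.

12.59 µV

Full-scale span = 3.3 V.
LSB = 3.3 / 2^18 = 3.3 / 262144 = 1.25885e-05 V = 12.59 µV.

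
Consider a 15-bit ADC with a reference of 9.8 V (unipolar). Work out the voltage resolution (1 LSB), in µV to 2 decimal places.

Full-scale span = 9.8 V.
LSB = 9.8 / 2^15 = 9.8 / 32768 = 0.000299072 V = 299.07 µV.

299.07 µV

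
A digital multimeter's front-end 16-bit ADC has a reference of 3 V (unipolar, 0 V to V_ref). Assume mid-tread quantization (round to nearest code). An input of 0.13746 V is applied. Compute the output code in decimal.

Full-scale span = 3 V; LSB = 3/2^16 = 45.78 µV.
(V_in − V_low)/LSB = (0.13746 − 0) / 4.57764e-05 = 3002.860.
So the output code is 3003.

code 3003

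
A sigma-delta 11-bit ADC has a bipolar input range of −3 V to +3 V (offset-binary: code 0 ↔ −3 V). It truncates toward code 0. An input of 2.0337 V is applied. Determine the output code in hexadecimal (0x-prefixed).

With 2048 levels over 6 V, one step is 2.930 mV.
Input sits at 1718.170 steps above V_low.
⌊·⌋(1718.170) = 1718.
In hexadecimal (0x-prefixed): 0x6B6.

code 0x6B6 (decimal 1718)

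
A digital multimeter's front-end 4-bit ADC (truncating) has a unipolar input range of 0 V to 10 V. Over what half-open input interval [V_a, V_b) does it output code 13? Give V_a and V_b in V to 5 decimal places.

LSB = 10/2^4 = 0.6250 V.
V_a = V_low + 13·LSB = 8.125 V; V_b = V_low + 14·LSB = 8.75 V.

[8.12500 V, 8.75000 V)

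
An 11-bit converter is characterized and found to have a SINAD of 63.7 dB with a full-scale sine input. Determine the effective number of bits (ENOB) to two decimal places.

ENOB = (SINAD − 1.76) / 6.02 = (63.7 − 1.76)/6.02 = 10.289.

10.29 bits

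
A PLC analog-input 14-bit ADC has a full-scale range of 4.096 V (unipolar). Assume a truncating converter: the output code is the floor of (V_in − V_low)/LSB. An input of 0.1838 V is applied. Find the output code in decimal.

code 735

With 16384 levels over 4.096 V, one step is 250.00 µV.
Input sits at 735.200 steps above V_low.
So the output code is 735.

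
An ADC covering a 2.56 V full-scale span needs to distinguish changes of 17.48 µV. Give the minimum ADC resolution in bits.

Number of steps required ≥ 2.56 V / 17.48 µV = 146453.09.
Need 2^N ≥ 146453.09; 2^17 = 131072, 2^18 = 262144.
Minimum N = 18.

18 bits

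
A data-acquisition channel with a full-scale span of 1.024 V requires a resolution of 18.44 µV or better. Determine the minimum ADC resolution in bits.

16 bits

Number of steps required ≥ 1.024 V / 18.44 µV = 55531.45.
Need 2^N ≥ 55531.45; 2^15 = 32768, 2^16 = 65536.
Minimum N = 16.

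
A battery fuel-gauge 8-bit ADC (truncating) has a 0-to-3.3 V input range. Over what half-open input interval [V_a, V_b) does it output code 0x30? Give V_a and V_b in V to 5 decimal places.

LSB = 3.3/2^8 = 12.891 mV.
Code 0x30 = 48 decimal.
V_a = V_low + 48·LSB = 0.61875 V; V_b = V_low + 49·LSB = 0.631641 V.

[0.61875 V, 0.63164 V)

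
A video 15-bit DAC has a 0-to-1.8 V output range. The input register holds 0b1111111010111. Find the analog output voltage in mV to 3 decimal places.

447.748 mV

LSB = 1.8 V / 2^15 = 54.93 µV.
Code 0b1111111010111 = 8151 decimal.
V_out = 0 + 8151 × 5.49316e-05 V = 0.447748 V.
= 447.748 mV.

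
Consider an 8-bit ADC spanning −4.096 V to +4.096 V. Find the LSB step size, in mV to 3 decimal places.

32.000 mV

Full-scale span = 8.192 V.
LSB = 8.192 / 2^8 = 8.192 / 256 = 0.032 V = 32.000 mV.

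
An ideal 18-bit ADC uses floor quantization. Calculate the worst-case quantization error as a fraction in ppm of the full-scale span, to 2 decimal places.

3.81 ppm

Truncating → worst-case error = 1 LSB = V_FS/2^18, so 1e+06/262144 = 3.8147 ppm of full scale.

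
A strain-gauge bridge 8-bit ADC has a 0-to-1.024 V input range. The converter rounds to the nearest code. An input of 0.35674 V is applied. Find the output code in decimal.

Full-scale span = 1.024 V; LSB = 1.024/2^8 = 4.000 mV.
Input sits at 89.185 steps above V_low.
Round → code 89.

code 89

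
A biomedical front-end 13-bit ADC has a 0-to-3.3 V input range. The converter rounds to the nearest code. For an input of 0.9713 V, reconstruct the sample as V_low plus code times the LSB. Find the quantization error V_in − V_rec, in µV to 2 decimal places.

71.97 µV

Step size: 3.3 V ÷ 2^13 = 402.83 µV.
Scaled input = 2411.1787 LSBs, so code = 2411.
V_rec = 0 + 2411·0.000402832 = 0.97122803 V.
V_in − V_rec = 7.19727e-05 V = 71.97 µV.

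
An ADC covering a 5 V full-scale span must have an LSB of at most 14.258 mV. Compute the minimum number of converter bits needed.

Number of steps required ≥ 5 V / 14.258 mV = 350.68.
Need 2^N ≥ 350.68; 2^8 = 256, 2^9 = 512.
Minimum N = 9.

9 bits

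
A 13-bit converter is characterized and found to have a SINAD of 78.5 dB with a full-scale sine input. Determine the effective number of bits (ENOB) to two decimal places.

12.75 bits

ENOB = (SINAD − 1.76) / 6.02 = (78.5 − 1.76)/6.02 = 12.748.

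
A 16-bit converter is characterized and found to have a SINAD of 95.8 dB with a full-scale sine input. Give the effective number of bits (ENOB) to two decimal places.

ENOB = (SINAD − 1.76) / 6.02 = (95.8 − 1.76)/6.02 = 15.621.

15.62 bits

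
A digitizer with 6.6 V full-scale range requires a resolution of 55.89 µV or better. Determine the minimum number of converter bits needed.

17 bits

Number of steps required ≥ 6.6 V / 55.89 µV = 118089.10.
Need 2^N ≥ 118089.10; 2^16 = 65536, 2^17 = 131072.
Minimum N = 17.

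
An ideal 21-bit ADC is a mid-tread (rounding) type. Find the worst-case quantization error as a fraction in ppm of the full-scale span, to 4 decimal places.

Rounding → worst-case error = ½ LSB = V_FS/2^22, so 1e+06/4194304 = 0.238419 ppm of full scale.

0.2384 ppm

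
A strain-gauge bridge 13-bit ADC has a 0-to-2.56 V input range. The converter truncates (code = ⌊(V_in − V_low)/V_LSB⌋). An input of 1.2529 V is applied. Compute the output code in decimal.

Full-scale span = 2.56 V; LSB = 2.56/2^13 = 312.50 µV.
(1.2529 − 0) / 0.0003125 = 4009.280 LSBs.
So the output code is 4009.

code 4009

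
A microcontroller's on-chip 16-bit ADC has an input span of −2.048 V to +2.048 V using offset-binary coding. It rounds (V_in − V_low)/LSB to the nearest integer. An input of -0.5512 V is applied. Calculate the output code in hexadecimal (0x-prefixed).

With 65536 levels over 4.096 V, one step is 62.50 µV.
Input sits at 23948.800 steps above V_low.
So the output code is 23949.
In hexadecimal (0x-prefixed): 0x5D8D.

code 0x5D8D (decimal 23949)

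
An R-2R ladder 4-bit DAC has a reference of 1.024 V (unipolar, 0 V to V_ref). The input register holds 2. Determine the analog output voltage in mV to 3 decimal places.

LSB = 1.024 V / 2^4 = 64.000 mV.
V_out = 0 + 2 × 0.064 V = 0.128 V.
= 128.000 mV.

128.000 mV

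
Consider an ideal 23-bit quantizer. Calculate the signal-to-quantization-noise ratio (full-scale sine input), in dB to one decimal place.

140.2 dB

SNR ≈ 6.02·N + 1.76 dB = 6.02·23 + 1.76 = 140.22 dB.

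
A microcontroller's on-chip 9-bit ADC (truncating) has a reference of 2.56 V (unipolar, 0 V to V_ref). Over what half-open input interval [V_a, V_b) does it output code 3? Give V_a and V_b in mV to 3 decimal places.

LSB = 2.56/2^9 = 5.000 mV.
V_a = V_low + 3·LSB = 0.015 V; V_b = V_low + 4·LSB = 0.02 V.

[15.000 mV, 20.000 mV)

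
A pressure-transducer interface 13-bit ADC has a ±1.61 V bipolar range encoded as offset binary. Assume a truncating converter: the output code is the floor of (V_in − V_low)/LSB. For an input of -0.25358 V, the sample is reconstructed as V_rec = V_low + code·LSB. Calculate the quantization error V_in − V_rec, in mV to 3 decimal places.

One LSB is 3.22 V / 8192 = 393.07 µV.
(V_in − V_low)/LSB = (-0.25358 − (−1.61))/0.000393066 = 3450.8673 → code 3450 (floor).
Code 3450 maps back to (−1.61) + 3450×0.000393066 V = -0.2539209 V.
Difference: 0.000340898 V → 0.341 mV.

0.341 mV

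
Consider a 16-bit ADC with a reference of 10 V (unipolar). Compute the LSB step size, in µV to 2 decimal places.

Full-scale span = 10 V.
LSB = 10 / 2^16 = 10 / 65536 = 0.000152588 V = 152.59 µV.

152.59 µV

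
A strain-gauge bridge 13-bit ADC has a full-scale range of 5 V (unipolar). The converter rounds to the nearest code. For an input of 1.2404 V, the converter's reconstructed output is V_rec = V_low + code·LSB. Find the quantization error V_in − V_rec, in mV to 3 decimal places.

One LSB is 5 V / 8192 = 0.610 mV.
(V_in − V_low)/LSB = (1.2404 − 0)/0.000610352 = 2032.2714 → code 2032 (round).
Reconstructed: 1.2402344 V.
Error = 1.2404 − 1.2402344 = 0.000165625 V = 0.166 mV.

0.166 mV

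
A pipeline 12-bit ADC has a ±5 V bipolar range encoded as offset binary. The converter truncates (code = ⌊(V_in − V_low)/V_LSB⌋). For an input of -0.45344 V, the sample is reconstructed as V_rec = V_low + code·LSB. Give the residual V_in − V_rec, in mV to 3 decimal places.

0.662 mV

Step size: 10 V ÷ 2^12 = 2.441 mV.
(-0.45344 − (−5))/0.00244141 = 1862.2710; ⌊·⌋ gives code 1862.
Reconstructed: -0.45410156 V.
V_in − V_rec = 0.000661563 V = 0.662 mV.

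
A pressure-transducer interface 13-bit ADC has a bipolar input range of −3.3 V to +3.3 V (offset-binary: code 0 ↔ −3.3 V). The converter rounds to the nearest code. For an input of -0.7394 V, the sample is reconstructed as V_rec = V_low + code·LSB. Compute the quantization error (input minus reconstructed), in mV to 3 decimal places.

0.200 mV

Step size: 6.6 V ÷ 2^13 = 0.806 mV.
Scaled input = 3178.2478 LSBs, so code = 3178.
Code 3178 maps back to (−3.3) + 3178×0.000805664 V = -0.73959961 V.
Error = -0.7394 − (−0.73959961) = 0.000199609 V = 0.200 mV.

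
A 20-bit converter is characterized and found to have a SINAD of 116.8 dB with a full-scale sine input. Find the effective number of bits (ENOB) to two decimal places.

ENOB = (SINAD − 1.76) / 6.02 = (116.8 − 1.76)/6.02 = 19.110.

19.11 bits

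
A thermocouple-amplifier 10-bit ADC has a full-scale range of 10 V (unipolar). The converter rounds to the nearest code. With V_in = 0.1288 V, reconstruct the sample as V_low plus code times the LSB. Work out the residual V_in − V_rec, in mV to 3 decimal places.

Step size: 10 V ÷ 2^10 = 9.766 mV.
Scaled input = 13.1891 LSBs, so code = 13.
V_rec = 0 + 13·0.00976562 = 0.12695312 V.
Difference: 0.00184687 V → 1.847 mV.

1.847 mV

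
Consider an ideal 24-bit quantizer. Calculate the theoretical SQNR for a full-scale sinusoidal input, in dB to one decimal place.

146.2 dB

SNR ≈ 6.02·N + 1.76 dB = 6.02·24 + 1.76 = 146.24 dB.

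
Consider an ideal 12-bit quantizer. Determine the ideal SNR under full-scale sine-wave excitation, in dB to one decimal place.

SNR ≈ 6.02·N + 1.76 dB = 6.02·12 + 1.76 = 74.00 dB.

74.0 dB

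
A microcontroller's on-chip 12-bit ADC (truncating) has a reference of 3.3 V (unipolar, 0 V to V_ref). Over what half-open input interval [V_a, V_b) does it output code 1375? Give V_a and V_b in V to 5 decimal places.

LSB = 3.3/2^12 = 0.806 mV.
V_a = V_low + 1375·LSB = 1.10779 V; V_b = V_low + 1376·LSB = 1.10859 V.

[1.10779 V, 1.10859 V)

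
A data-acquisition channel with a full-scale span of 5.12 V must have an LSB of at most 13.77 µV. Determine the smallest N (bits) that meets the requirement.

19 bits

Number of steps required ≥ 5.12 V / 13.77 µV = 371822.80.
Need 2^N ≥ 371822.80; 2^18 = 262144, 2^19 = 524288.
Minimum N = 19.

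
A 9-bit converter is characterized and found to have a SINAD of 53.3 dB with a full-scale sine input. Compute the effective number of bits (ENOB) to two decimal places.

8.56 bits

ENOB = (SINAD − 1.76) / 6.02 = (53.3 − 1.76)/6.02 = 8.561.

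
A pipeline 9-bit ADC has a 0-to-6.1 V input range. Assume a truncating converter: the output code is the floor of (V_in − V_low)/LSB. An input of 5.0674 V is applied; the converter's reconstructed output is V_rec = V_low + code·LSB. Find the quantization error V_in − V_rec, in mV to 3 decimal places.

LSB = 6.1/2^9 = 11.914 mV.
(5.0674 − 0)/0.0119141 = 425.3293; ⌊·⌋ gives code 425.
V_rec = 0 + 425·0.0119141 = 5.0634766 V.
V_in − V_rec = 0.00392344 V = 3.923 mV.

3.923 mV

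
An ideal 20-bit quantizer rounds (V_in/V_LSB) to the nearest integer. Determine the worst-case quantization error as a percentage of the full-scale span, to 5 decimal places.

0.00005 %

Rounding → worst-case error = ½ LSB = V_FS/2^21, so 100/2097152 = 4.76837e-05 % of full scale.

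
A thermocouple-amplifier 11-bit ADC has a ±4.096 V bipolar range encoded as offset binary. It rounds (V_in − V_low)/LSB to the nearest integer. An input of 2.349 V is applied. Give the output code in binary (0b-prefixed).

With 2048 levels over 8.192 V, one step is 4.000 mV.
(2.349 − (−4.096)) / 0.004 = 1611.250 LSBs.
round(1611.250) = 1611.
In binary (0b-prefixed): 0b11001001011.

code 0b11001001011 (decimal 1611)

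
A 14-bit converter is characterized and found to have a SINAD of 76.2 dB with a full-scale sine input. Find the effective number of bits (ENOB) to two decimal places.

ENOB = (SINAD − 1.76) / 6.02 = (76.2 − 1.76)/6.02 = 12.365.

12.37 bits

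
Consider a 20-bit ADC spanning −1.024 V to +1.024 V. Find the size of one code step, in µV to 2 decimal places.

Full-scale span = 2.048 V.
LSB = 2.048 / 2^20 = 2.048 / 1048576 = 1.95313e-06 V = 1.95 µV.

1.95 µV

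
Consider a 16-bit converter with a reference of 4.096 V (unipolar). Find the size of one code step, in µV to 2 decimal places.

62.50 µV

Full-scale span = 4.096 V.
LSB = 4.096 / 2^16 = 4.096 / 65536 = 6.25e-05 V = 62.50 µV.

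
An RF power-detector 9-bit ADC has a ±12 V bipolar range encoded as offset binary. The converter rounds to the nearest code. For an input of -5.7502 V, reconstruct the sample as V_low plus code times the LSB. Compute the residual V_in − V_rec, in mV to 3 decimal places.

LSB = 24/2^9 = 46.875 mV.
Scaled input = 133.3291 LSBs, so code = 133.
V_rec = (−12) + 133·0.046875 = -5.765625 V.
Error = -5.7502 − (−5.765625) = 0.015425 V = 15.425 mV.

15.425 mV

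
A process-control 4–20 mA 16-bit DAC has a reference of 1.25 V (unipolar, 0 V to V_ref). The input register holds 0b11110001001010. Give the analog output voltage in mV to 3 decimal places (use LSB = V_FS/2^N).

294.380 mV

LSB = 1.25 V / 2^16 = 19.07 µV.
Code 0b11110001001010 = 15434 decimal.
V_out = 0 + 15434 × 1.90735e-05 V = 0.29438 V.
= 294.380 mV.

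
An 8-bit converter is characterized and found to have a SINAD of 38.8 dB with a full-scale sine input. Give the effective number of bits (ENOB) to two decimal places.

6.15 bits

ENOB = (SINAD − 1.76) / 6.02 = (38.8 − 1.76)/6.02 = 6.153.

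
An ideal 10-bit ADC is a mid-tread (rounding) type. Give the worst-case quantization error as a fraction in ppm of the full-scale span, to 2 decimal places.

Rounding → worst-case error = ½ LSB = V_FS/2^11, so 1e+06/2048 = 488.281 ppm of full scale.

488.28 ppm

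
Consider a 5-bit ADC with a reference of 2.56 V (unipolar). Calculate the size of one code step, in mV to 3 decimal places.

Full-scale span = 2.56 V.
LSB = 2.56 / 2^5 = 2.56 / 32 = 0.08 V = 80.000 mV.

80.000 mV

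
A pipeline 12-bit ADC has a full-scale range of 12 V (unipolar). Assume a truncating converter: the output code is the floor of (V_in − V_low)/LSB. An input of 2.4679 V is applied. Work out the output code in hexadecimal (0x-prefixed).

code 0x34A (decimal 842)

Full-scale span = 12 V; LSB = 12/2^12 = 2.930 mV.
(2.4679 − 0) / 0.00292969 = 842.377 LSBs.
Floor → code 842.
In hexadecimal (0x-prefixed): 0x34A.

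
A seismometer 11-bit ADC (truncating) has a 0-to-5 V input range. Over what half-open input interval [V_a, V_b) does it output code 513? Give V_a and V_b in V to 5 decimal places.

LSB = 5/2^11 = 2.441 mV.
V_a = V_low + 513·LSB = 1.25244 V; V_b = V_low + 514·LSB = 1.25488 V.

[1.25244 V, 1.25488 V)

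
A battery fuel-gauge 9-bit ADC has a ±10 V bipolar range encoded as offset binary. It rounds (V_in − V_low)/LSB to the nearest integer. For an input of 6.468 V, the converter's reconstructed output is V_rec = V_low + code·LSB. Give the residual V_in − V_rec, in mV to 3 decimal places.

One LSB is 20 V / 512 = 39.062 mV.
(6.468 − (−10))/0.0390625 = 421.5808; round gives code 422.
Code 422 maps back to (−10) + 422×0.0390625 V = 6.484375 V.
Error = 6.468 − 6.484375 = -0.016375 V = -16.375 mV.

-16.375 mV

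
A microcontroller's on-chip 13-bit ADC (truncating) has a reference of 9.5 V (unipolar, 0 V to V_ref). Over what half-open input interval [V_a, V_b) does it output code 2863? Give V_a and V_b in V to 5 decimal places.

LSB = 9.5/2^13 = 1.160 mV.
V_a = V_low + 2863·LSB = 3.32013 V; V_b = V_low + 2864·LSB = 3.32129 V.

[3.32013 V, 3.32129 V)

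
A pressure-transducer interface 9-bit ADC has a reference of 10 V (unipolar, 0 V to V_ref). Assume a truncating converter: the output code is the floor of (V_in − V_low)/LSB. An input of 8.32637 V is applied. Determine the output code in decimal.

Full-scale span = 10 V; LSB = 10/2^9 = 19.531 mV.
Input sits at 426.310 steps above V_low.
So the output code is 426.

code 426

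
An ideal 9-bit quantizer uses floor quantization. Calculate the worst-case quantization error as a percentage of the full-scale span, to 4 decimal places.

Truncating → worst-case error = 1 LSB = V_FS/2^9, so 100/512 = 0.195312 % of full scale.

0.1953 %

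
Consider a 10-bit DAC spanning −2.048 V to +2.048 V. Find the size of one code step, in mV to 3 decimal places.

4.000 mV

Full-scale span = 4.096 V.
LSB = 4.096 / 2^10 = 4.096 / 1024 = 0.004 V = 4.000 mV.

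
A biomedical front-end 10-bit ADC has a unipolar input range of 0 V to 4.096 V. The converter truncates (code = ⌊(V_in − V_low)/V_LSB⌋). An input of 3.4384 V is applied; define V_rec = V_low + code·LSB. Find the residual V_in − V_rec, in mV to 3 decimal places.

Step size: 4.096 V ÷ 2^10 = 4.000 mV.
(3.4384 − 0)/0.004 = 859.6000; ⌊·⌋ gives code 859.
V_rec = 0 + 859·0.004 = 3.436 V.
Error = 3.4384 − 3.436 = 0.0024 V = 2.400 mV.

2.400 mV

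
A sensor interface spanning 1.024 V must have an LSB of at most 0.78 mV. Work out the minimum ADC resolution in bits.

Number of steps required ≥ 1.024 V / 0.78 mV = 1312.82.
Need 2^N ≥ 1312.82; 2^10 = 1024, 2^11 = 2048.
Minimum N = 11.

11 bits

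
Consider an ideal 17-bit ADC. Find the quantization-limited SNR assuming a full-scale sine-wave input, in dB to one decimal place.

104.1 dB

SNR ≈ 6.02·N + 1.76 dB = 6.02·17 + 1.76 = 104.10 dB.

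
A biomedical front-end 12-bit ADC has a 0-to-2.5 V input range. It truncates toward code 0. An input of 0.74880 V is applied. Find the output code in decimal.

code 1226

Full-scale span = 2.5 V; LSB = 2.5/2^12 = 0.610 mV.
(V_in − V_low)/LSB = (0.74880 − 0) / 0.000610352 = 1226.834.
Floor → code 1226.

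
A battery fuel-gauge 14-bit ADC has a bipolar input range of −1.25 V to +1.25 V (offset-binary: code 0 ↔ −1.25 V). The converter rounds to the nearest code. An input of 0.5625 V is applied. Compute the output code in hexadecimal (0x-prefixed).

With 16384 levels over 2.5 V, one step is 152.59 µV.
Input sits at 11878.400 steps above V_low.
round(11878.400) = 11878.
In hexadecimal (0x-prefixed): 0x2E66.

code 0x2E66 (decimal 11878)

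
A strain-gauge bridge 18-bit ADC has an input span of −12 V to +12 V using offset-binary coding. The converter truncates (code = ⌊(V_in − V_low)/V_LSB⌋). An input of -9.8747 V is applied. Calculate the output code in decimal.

code 23213

Full-scale span = 24 V; LSB = 24/2^18 = 91.55 µV.
(V_in − V_low)/LSB = (-9.8747 − (−12)) / 9.15527e-05 = 23213.943.
So the output code is 23213.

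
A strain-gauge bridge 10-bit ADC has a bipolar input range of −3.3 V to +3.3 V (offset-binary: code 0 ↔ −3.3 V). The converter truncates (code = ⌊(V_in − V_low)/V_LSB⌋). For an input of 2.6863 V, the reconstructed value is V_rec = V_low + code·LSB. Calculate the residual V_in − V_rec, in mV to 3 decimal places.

One LSB is 6.6 V / 1024 = 6.445 mV.
Scaled input = 928.7835 LSBs, so code = 928.
Code 928 maps back to (−3.3) + 928×0.00644531 V = 2.68125 V.
Difference: 0.00505 V → 5.050 mV.

5.050 mV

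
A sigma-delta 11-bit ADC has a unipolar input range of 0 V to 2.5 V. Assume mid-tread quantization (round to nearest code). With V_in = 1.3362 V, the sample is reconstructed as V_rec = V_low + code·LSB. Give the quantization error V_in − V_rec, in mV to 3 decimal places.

-0.470 mV

One LSB is 2.5 V / 2048 = 1.221 mV.
Scaled input = 1094.6150 LSBs, so code = 1095.
Code 1095 maps back to 0 + 1095×0.0012207 V = 1.3366699 V.
Error = 1.3362 − 1.3366699 = -0.000469922 V = -0.470 mV.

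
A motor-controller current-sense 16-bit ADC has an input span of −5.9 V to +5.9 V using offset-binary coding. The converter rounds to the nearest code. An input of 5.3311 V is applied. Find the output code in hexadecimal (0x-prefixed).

code 0xF3A8 (decimal 62376)

With 65536 levels over 11.8 V, one step is 180.05 µV.
(V_in − V_low)/LSB = (5.3311 − (−5.9)) / 0.000180054 = 62376.387.
Round → code 62376.
In hexadecimal (0x-prefixed): 0xF3A8.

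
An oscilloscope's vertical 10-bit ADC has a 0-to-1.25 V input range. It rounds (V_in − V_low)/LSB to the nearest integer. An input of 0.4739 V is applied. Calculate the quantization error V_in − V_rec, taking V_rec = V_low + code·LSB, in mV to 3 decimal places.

Step size: 1.25 V ÷ 2^10 = 1.221 mV.
Scaled input = 388.2189 LSBs, so code = 388.
Reconstructed: 0.47363281 V.
V_in − V_rec = 0.000267188 V = 0.267 mV.

0.267 mV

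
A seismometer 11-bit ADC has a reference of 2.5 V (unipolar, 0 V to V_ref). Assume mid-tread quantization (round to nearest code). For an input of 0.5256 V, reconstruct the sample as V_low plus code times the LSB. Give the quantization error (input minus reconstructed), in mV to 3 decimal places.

-0.523 mV

One LSB is 2.5 V / 2048 = 1.221 mV.
Scaled input = 430.5715 LSBs, so code = 431.
Reconstructed: 0.52612305 V.
Difference: -0.000523047 V → -0.523 mV.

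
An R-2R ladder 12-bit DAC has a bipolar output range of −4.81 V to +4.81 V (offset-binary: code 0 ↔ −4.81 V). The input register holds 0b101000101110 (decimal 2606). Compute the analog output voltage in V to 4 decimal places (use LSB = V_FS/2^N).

1.3105 V

LSB = 9.62 V / 2^12 = 2.349 mV.
Code 0b101000101110 = 2606 decimal.
V_out = (−4.81) + 2606 × 0.00234863 V = 1.31054 V.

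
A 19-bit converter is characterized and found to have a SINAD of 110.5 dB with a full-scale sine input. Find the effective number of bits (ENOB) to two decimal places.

ENOB = (SINAD − 1.76) / 6.02 = (110.5 − 1.76)/6.02 = 18.063.

18.06 bits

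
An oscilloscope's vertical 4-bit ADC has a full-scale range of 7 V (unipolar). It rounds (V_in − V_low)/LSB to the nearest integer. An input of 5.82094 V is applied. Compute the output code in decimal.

code 13

With 16 levels over 7 V, one step is 437.500 mV.
(V_in − V_low)/LSB = (5.82094 − 0) / 0.4375 = 13.305.
round(13.305) = 13.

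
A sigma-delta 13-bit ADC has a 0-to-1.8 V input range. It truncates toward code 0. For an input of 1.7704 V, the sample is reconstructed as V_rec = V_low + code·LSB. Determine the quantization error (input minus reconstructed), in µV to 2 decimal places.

Step size: 1.8 V ÷ 2^13 = 219.73 µV.
Scaled input = 8057.2871 LSBs, so code = 8057.
V_rec = 0 + 8057·0.000219727 = 1.7703369 V.
V_in − V_rec = 6.30859e-05 V = 63.09 µV.

63.09 µV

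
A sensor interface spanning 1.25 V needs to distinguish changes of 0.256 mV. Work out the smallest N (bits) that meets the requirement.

Number of steps required ≥ 1.25 V / 0.256 mV = 4882.81.
Need 2^N ≥ 4882.81; 2^12 = 4096, 2^13 = 8192.
Minimum N = 13.

13 bits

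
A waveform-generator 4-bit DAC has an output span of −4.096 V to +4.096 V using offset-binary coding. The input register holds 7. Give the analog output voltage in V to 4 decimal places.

LSB = 8.192 V / 2^4 = 0.5120 V.
V_out = (−4.096) + 7 × 0.512 V = -0.512 V.

-0.5120 V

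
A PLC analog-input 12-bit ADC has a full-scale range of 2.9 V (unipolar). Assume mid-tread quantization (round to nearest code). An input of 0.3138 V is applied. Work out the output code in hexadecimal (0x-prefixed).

code 0x1BB (decimal 443)

LSB = 2.9 V / 4096 = 0.708 mV.
Input sits at 443.215 steps above V_low.
Round → code 443.
In hexadecimal (0x-prefixed): 0x1BB.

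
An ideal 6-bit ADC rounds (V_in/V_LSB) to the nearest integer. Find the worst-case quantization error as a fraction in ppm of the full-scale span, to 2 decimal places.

7812.50 ppm

Rounding → worst-case error = ½ LSB = V_FS/2^7, so 1e+06/128 = 7812.5 ppm of full scale.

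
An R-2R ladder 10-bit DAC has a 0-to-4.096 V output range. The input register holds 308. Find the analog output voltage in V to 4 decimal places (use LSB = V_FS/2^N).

1.2320 V

LSB = 4.096 V / 2^10 = 4.000 mV.
V_out = 0 + 308 × 0.004 V = 1.232 V.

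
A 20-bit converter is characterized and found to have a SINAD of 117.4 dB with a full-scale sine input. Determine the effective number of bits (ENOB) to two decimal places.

19.21 bits

ENOB = (SINAD − 1.76) / 6.02 = (117.4 − 1.76)/6.02 = 19.209.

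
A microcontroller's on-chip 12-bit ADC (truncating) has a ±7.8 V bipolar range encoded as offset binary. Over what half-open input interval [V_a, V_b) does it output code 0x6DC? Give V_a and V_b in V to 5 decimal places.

LSB = 15.6/2^12 = 3.809 mV.
Code 0x6DC = 1756 decimal.
V_a = V_low + 1756·LSB = -1.11211 V; V_b = V_low + 1757·LSB = -1.1083 V.

[-1.11211 V, -1.10830 V)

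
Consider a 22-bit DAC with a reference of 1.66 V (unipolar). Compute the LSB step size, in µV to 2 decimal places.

Full-scale span = 1.66 V.
LSB = 1.66 / 2^22 = 1.66 / 4194304 = 3.95775e-07 V = 0.40 µV.

0.40 µV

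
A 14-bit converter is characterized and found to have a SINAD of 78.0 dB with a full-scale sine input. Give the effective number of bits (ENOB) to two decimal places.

12.66 bits

ENOB = (SINAD − 1.76) / 6.02 = (78.0 − 1.76)/6.02 = 12.664.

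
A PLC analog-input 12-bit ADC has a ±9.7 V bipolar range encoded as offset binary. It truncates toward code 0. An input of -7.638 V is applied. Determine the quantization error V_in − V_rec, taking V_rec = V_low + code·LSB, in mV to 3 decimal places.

1.697 mV

Step size: 19.4 V ÷ 2^12 = 4.736 mV.
(-7.638 − (−9.7))/0.00473633 = 435.3584; ⌊·⌋ gives code 435.
Reconstructed: -7.6396973 V.
V_in − V_rec = 0.00169727 V = 1.697 mV.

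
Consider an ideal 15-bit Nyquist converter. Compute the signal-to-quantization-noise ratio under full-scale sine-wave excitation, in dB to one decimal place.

SNR ≈ 6.02·N + 1.76 dB = 6.02·15 + 1.76 = 92.06 dB.

92.1 dB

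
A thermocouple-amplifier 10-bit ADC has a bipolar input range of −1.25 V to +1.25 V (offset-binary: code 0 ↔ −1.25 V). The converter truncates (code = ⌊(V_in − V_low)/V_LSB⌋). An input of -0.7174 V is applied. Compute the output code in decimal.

code 218

Full-scale span = 2.5 V; LSB = 2.5/2^10 = 2.441 mV.
(-0.7174 − (−1.25)) / 0.00244141 = 218.153 LSBs.
So the output code is 218.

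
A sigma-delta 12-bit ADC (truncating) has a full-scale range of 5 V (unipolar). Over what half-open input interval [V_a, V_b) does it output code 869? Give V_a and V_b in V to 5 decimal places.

LSB = 5/2^12 = 1.221 mV.
V_a = V_low + 869·LSB = 1.06079 V; V_b = V_low + 870·LSB = 1.06201 V.

[1.06079 V, 1.06201 V)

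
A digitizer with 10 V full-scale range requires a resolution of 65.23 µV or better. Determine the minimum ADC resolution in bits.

18 bits

Number of steps required ≥ 10 V / 65.23 µV = 153303.69.
Need 2^N ≥ 153303.69; 2^17 = 131072, 2^18 = 262144.
Minimum N = 18.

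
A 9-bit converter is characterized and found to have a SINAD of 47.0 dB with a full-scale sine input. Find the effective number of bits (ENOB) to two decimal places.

7.51 bits

ENOB = (SINAD − 1.76) / 6.02 = (47.0 − 1.76)/6.02 = 7.515.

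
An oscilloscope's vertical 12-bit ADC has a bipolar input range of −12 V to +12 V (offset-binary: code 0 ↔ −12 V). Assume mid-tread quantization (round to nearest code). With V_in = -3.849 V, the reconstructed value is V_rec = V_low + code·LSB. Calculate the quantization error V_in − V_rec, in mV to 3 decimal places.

LSB = 24/2^12 = 5.859 mV.
Scaled input = 1391.1040 LSBs, so code = 1391.
V_rec = (−12) + 1391·0.00585938 = -3.8496094 V.
V_in − V_rec = 0.000609375 V = 0.609 mV.

0.609 mV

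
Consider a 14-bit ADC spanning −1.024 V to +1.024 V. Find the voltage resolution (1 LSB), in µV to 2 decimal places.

125.00 µV

Full-scale span = 2.048 V.
LSB = 2.048 / 2^14 = 2.048 / 16384 = 0.000125 V = 125.00 µV.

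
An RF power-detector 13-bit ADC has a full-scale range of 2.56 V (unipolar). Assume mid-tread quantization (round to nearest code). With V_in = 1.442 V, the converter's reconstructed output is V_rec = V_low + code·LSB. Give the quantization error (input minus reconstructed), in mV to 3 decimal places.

0.125 mV

One LSB is 2.56 V / 8192 = 312.50 µV.
Scaled input = 4614.4000 LSBs, so code = 4614.
V_rec = 0 + 4614·0.0003125 = 1.441875 V.
Error = 1.442 − 1.441875 = 0.000125 V = 0.125 mV.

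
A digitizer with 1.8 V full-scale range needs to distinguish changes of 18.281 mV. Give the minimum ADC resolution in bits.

Number of steps required ≥ 1.8 V / 18.281 mV = 98.46.
Need 2^N ≥ 98.46; 2^6 = 64, 2^7 = 128.
Minimum N = 7.

7 bits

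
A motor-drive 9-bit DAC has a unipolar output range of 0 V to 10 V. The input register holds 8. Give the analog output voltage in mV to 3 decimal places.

LSB = 10 V / 2^9 = 19.531 mV.
V_out = 0 + 8 × 0.0195312 V = 0.15625 V.
= 156.250 mV.

156.250 mV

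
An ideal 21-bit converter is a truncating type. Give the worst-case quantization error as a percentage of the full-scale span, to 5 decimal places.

0.00005 %

Truncating → worst-case error = 1 LSB = V_FS/2^21, so 100/2097152 = 4.76837e-05 % of full scale.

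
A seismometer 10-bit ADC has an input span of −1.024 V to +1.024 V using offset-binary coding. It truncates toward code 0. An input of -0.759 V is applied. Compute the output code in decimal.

code 132

LSB = 2.048 V / 1024 = 2.000 mV.
(V_in − V_low)/LSB = (-0.759 − (−1.024)) / 0.002 = 132.500.
⌊·⌋(132.500) = 132.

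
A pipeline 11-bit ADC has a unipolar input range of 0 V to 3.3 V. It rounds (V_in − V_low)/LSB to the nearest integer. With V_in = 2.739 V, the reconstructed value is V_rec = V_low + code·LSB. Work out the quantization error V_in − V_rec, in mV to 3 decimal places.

-0.258 mV

LSB = 3.3/2^11 = 1.611 mV.
Scaled input = 1699.8400 LSBs, so code = 1700.
Reconstructed: 2.7392578 V.
Difference: -0.000257813 V → -0.258 mV.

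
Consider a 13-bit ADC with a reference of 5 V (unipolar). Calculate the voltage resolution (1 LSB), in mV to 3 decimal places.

Full-scale span = 5 V.
LSB = 5 / 2^13 = 5 / 8192 = 0.000610352 V = 0.610 mV.

0.610 mV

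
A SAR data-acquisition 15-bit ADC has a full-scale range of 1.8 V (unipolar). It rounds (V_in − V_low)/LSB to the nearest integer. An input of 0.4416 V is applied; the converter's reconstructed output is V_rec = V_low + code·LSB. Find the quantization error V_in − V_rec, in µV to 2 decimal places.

4.54 µV

LSB = 1.8/2^15 = 54.93 µV.
(0.4416 − 0)/5.49316e-05 = 8039.0827; round gives code 8039.
Reconstructed: 0.44159546 V.
V_in − V_rec = 4.54102e-06 V = 4.54 µV.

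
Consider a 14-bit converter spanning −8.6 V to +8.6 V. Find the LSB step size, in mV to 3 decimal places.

Full-scale span = 17.2 V.
LSB = 17.2 / 2^14 = 17.2 / 16384 = 0.0010498 V = 1.050 mV.

1.050 mV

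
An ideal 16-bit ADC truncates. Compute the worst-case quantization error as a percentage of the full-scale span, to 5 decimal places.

0.00153 %

Truncating → worst-case error = 1 LSB = V_FS/2^16, so 100/65536 = 0.00152588 % of full scale.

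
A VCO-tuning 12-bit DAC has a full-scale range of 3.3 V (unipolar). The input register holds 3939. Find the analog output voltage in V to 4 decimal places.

3.1735 V

LSB = 3.3 V / 2^12 = 0.806 mV.
V_out = 0 + 3939 × 0.000805664 V = 3.17351 V.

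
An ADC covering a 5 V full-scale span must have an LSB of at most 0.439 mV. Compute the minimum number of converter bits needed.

14 bits

Number of steps required ≥ 5 V / 0.439 mV = 11389.52.
Need 2^N ≥ 11389.52; 2^13 = 8192, 2^14 = 16384.
Minimum N = 14.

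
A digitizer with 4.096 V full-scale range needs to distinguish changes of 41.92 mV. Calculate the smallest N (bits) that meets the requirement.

Number of steps required ≥ 4.096 V / 41.92 mV = 97.71.
Need 2^N ≥ 97.71; 2^6 = 64, 2^7 = 128.
Minimum N = 7.

7 bits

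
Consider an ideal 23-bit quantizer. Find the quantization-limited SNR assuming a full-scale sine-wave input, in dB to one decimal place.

SNR ≈ 6.02·N + 1.76 dB = 6.02·23 + 1.76 = 140.22 dB.

140.2 dB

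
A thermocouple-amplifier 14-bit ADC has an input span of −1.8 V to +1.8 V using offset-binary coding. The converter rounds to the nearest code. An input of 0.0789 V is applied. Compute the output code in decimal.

code 8551

LSB = 3.6 V / 16384 = 219.73 µV.
(V_in − V_low)/LSB = (0.0789 − (−1.8)) / 0.000219727 = 8551.083.
round(8551.083) = 8551.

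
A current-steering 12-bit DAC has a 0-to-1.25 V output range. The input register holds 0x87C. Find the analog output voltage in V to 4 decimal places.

0.6628 V

LSB = 1.25 V / 2^12 = 305.18 µV.
Code 0x87C = 2172 decimal.
V_out = 0 + 2172 × 0.000305176 V = 0.662842 V.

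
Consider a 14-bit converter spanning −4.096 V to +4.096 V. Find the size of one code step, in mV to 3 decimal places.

Full-scale span = 8.192 V.
LSB = 8.192 / 2^14 = 8.192 / 16384 = 0.0005 V = 0.500 mV.

0.500 mV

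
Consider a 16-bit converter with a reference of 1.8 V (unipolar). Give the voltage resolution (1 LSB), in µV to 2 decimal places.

Full-scale span = 1.8 V.
LSB = 1.8 / 2^16 = 1.8 / 65536 = 2.74658e-05 V = 27.47 µV.

27.47 µV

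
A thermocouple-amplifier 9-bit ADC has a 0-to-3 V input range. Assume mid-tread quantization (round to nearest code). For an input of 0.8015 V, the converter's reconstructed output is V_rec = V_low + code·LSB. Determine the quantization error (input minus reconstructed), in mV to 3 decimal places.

Step size: 3 V ÷ 2^9 = 5.859 mV.
(0.8015 − 0)/0.00585938 = 136.7893; round gives code 137.
Code 137 maps back to 0 + 137×0.00585938 V = 0.80273438 V.
Difference: -0.00123438 V → -1.234 mV.

-1.234 mV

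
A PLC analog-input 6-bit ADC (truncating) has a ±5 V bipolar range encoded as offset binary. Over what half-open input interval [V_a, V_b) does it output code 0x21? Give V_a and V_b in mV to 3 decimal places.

LSB = 10/2^6 = 156.250 mV.
Code 0x21 = 33 decimal.
V_a = V_low + 33·LSB = 0.15625 V; V_b = V_low + 34·LSB = 0.3125 V.

[156.250 mV, 312.500 mV)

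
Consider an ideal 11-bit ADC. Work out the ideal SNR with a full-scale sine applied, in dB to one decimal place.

68.0 dB

SNR ≈ 6.02·N + 1.76 dB = 6.02·11 + 1.76 = 67.98 dB.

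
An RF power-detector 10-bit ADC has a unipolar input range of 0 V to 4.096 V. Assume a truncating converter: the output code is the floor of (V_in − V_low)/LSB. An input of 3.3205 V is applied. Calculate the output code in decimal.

LSB = 4.096 V / 1024 = 4.000 mV.
(V_in − V_low)/LSB = (3.3205 − 0) / 0.004 = 830.125.
Floor → code 830.

code 830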